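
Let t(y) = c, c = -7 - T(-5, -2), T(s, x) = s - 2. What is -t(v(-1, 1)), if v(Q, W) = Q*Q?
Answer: 0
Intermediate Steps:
T(s, x) = -2 + s
v(Q, W) = Q²
c = 0 (c = -7 - (-2 - 5) = -7 - 1*(-7) = -7 + 7 = 0)
t(y) = 0
-t(v(-1, 1)) = -1*0 = 0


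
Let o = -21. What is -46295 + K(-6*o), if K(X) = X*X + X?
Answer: -30293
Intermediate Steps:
K(X) = X + X² (K(X) = X² + X = X + X²)
-46295 + K(-6*o) = -46295 + (-6*(-21))*(1 - 6*(-21)) = -46295 + 126*(1 + 126) = -46295 + 126*127 = -46295 + 16002 = -30293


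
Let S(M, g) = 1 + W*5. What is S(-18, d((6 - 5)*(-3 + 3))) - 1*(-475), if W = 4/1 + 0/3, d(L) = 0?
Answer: 496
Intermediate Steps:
W = 4 (W = 4*1 + 0*(⅓) = 4 + 0 = 4)
S(M, g) = 21 (S(M, g) = 1 + 4*5 = 1 + 20 = 21)
S(-18, d((6 - 5)*(-3 + 3))) - 1*(-475) = 21 - 1*(-475) = 21 + 475 = 496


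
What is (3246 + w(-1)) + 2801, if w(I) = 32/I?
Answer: 6015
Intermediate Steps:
(3246 + w(-1)) + 2801 = (3246 + 32/(-1)) + 2801 = (3246 + 32*(-1)) + 2801 = (3246 - 32) + 2801 = 3214 + 2801 = 6015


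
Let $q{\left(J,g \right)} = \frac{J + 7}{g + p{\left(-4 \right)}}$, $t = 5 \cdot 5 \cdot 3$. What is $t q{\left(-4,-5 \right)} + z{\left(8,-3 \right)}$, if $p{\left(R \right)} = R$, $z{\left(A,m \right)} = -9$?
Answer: $-34$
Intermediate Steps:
$t = 75$ ($t = 25 \cdot 3 = 75$)
$q{\left(J,g \right)} = \frac{7 + J}{-4 + g}$ ($q{\left(J,g \right)} = \frac{J + 7}{g - 4} = \frac{7 + J}{-4 + g}$)
$t q{\left(-4,-5 \right)} + z{\left(8,-3 \right)} = 75 \frac{7 - 4}{-4 - 5} - 9 = 75 \frac{1}{-9} \cdot 3 - 9 = 75 \left(\left(- \frac{1}{9}\right) 3\right) - 9 = 75 \left(- \frac{1}{3}\right) - 9 = -25 - 9 = -34$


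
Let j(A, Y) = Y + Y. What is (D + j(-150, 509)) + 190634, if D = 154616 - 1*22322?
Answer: 323946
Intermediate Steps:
D = 132294 (D = 154616 - 22322 = 132294)
j(A, Y) = 2*Y
(D + j(-150, 509)) + 190634 = (132294 + 2*509) + 190634 = (132294 + 1018) + 190634 = 133312 + 190634 = 323946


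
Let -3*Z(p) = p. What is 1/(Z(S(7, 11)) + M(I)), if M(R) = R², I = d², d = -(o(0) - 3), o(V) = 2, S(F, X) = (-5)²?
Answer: -3/22 ≈ -0.13636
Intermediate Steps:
S(F, X) = 25
d = 1 (d = -(2 - 3) = -1*(-1) = 1)
Z(p) = -p/3
I = 1 (I = 1² = 1)
1/(Z(S(7, 11)) + M(I)) = 1/(-⅓*25 + 1²) = 1/(-25/3 + 1) = 1/(-22/3) = -3/22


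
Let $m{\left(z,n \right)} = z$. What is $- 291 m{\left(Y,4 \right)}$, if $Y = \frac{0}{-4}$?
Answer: $0$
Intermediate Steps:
$Y = 0$ ($Y = 0 \left(- \frac{1}{4}\right) = 0$)
$- 291 m{\left(Y,4 \right)} = \left(-291\right) 0 = 0$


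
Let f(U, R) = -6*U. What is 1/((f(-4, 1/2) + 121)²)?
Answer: 1/21025 ≈ 4.7562e-5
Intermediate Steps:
1/((f(-4, 1/2) + 121)²) = 1/((-6*(-4) + 121)²) = 1/((24 + 121)²) = 1/(145²) = 1/21025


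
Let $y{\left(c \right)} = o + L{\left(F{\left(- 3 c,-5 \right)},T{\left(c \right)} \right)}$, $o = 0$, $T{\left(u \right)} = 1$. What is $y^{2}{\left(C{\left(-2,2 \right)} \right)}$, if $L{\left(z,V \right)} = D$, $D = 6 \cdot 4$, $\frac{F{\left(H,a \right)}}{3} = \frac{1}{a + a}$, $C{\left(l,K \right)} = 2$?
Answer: $576$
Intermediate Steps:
$F{\left(H,a \right)} = \frac{3}{2 a}$ ($F{\left(H,a \right)} = \frac{3}{a + a} = \frac{3}{2 a}$)
$D = 24$
$L{\left(z,V \right)} = 24$
$y{\left(c \right)} = 24$ ($y{\left(c \right)} = 0 + 24 = 24$)
$y^{2}{\left(C{\left(-2,2 \right)} \right)} = 24^{2} = 576$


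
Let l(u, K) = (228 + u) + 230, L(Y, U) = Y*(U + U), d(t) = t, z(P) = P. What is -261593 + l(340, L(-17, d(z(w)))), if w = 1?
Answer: -260795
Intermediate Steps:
L(Y, U) = 2*U*Y (L(Y, U) = Y*(2*U) = 2*U*Y)
l(u, K) = 458 + u
-261593 + l(340, L(-17, d(z(w)))) = -261593 + (458 + 340) = -261593 + 798 = -260795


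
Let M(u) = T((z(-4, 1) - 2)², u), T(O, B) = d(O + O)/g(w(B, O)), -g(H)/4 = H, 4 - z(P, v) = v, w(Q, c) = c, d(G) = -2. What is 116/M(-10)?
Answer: 232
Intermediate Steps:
z(P, v) = 4 - v
g(H) = -4*H
T(O, B) = 1/(2*O) (T(O, B) = -2*(-1/(4*O)) = -(-1)/(2*O) = 1/(2*O))
M(u) = ½ (M(u) = 1/(2*(((4 - 1*1) - 2)²)) = 1/(2*(((4 - 1) - 2)²)) = 1/(2*((3 - 2)²)) = 1/(2*(1²)) = (½)/1 = (½)*1 = ½)
116/M(-10) = 116/(½) = 116*2 = 232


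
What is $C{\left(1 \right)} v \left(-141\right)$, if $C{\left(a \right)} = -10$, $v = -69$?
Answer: $-97290$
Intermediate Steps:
$C{\left(1 \right)} v \left(-141\right) = \left(-10\right) \left(-69\right) \left(-141\right) = 690 \left(-141\right) = -97290$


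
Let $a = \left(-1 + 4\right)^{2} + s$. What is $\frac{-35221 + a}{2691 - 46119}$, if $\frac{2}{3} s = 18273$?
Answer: $\frac{15605}{86856} \approx 0.17967$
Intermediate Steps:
$s = \frac{54819}{2}$ ($s = \frac{3}{2} \cdot 18273 = \frac{54819}{2} \approx 27410.0$)
$a = \frac{54837}{2}$ ($a = \left(-1 + 4\right)^{2} + \frac{54819}{2} = 3^{2} + \frac{54819}{2} = 9 + \frac{54819}{2} = \frac{54837}{2} \approx 27419.0$)
$\frac{-35221 + a}{2691 - 46119} = \frac{-35221 + \frac{54837}{2}}{2691 - 46119} = - \frac{15605}{2 \left(-43428\right)} = \left(- \frac{15605}{2}\right) \left(- \frac{1}{43428}\right) = \frac{15605}{86856}$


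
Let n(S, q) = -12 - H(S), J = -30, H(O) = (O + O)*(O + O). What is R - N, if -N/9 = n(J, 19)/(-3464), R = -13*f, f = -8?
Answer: 98191/866 ≈ 113.38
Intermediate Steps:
H(O) = 4*O² (H(O) = (2*O)*(2*O) = 4*O²)
n(S, q) = -12 - 4*S²
R = 104 (R = -13*(-8) = 104)
N = -8127/866 (N = -9*(-12 - 4*(-30)²)/(-3464) = -9*(-12 - 4*900)*(-1)/3464 = -9*(-12 - 3600)*(-1)/3464 = -(-32508)*(-1)/3464 = -9*903/866 = -8127/866 ≈ -9.3845)
R - N = 104 - 1*(-8127/866) = 104 + 8127/866 = 98191/866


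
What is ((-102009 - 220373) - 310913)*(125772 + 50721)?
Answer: -111772134435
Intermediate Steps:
((-102009 - 220373) - 310913)*(125772 + 50721) = (-322382 - 310913)*176493 = -633295*176493 = -111772134435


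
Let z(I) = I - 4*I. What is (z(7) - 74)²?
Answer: 9025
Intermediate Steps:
z(I) = -3*I
(z(7) - 74)² = (-3*7 - 74)² = (-21 - 74)² = (-95)² = 9025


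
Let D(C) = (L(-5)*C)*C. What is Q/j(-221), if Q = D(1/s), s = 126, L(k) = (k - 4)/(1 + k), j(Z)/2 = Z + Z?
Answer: -1/6237504 ≈ -1.6032e-7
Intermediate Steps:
j(Z) = 4*Z (j(Z) = 2*(Z + Z) = 2*(2*Z) = 4*Z)
L(k) = (-4 + k)/(1 + k)
D(C) = 9*C²/4 (D(C) = (((-4 - 5)/(1 - 5))*C)*C = ((-9/(-4))*C)*C = ((-¼*(-9))*C)*C = (9*C/4)*C = 9*C²/4)
Q = 1/7056 (Q = 9*(1/126)²/4 = (9/4)*(1/15876) = 1/7056 ≈ 0.00014172)
Q/j(-221) = 1/(7056*((4*(-221)))) = (1/7056)/(-884) = (1/7056)*(-1/884) = -1/6237504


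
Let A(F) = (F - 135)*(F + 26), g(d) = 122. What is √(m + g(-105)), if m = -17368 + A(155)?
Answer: 3*I*√1514 ≈ 116.73*I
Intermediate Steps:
A(F) = (-135 + F)*(26 + F)
m = -13748 (m = -17368 + (-3510 + 155² - 109*155) = -17368 + (-3510 + 24025 - 16895) = -17368 + 3620 = -13748)
√(m + g(-105)) = √(-13748 + 122) = √(-13626) = 3*I*√1514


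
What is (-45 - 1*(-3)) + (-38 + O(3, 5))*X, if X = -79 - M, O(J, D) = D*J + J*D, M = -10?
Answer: 510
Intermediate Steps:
O(J, D) = 2*D*J (O(J, D) = D*J + D*J = 2*D*J)
X = -69 (X = -79 - 1*(-10) = -79 + 10 = -69)
(-45 - 1*(-3)) + (-38 + O(3, 5))*X = (-45 - 1*(-3)) + (-38 + 2*5*3)*(-69) = (-45 + 3) + (-38 + 30)*(-69) = -42 - 8*(-69) = -42 + 552 = 510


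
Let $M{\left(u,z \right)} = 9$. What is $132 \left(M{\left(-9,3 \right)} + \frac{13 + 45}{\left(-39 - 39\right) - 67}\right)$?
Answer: $\frac{5676}{5} \approx 1135.2$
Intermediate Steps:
$132 \left(M{\left(-9,3 \right)} + \frac{13 + 45}{\left(-39 - 39\right) - 67}\right) = 132 \left(9 + \frac{13 + 45}{\left(-39 - 39\right) - 67}\right) = 132 \left(9 + \frac{58}{\left(-39 - 39\right) - 67}\right) = 132 \left(9 + \frac{58}{-78 - 67}\right) = 132 \left(9 + \frac{58}{-145}\right) = 132 \left(9 + 58 \left(- \frac{1}{145}\right)\right) = 132 \left(9 - \frac{2}{5}\right) = 132 \cdot \frac{43}{5} = \frac{5676}{5}$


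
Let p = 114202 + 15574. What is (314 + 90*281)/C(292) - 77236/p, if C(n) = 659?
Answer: 817971545/21380596 ≈ 38.258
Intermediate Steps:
p = 129776
(314 + 90*281)/C(292) - 77236/p = (314 + 90*281)/659 - 77236/129776 = (314 + 25290)*(1/659) - 77236*1/129776 = 25604*(1/659) - 19309/32444 = 25604/659 - 19309/32444 = 817971545/21380596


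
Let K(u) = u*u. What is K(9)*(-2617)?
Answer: -211977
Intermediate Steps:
K(u) = u²
K(9)*(-2617) = 9²*(-2617) = 81*(-2617) = -211977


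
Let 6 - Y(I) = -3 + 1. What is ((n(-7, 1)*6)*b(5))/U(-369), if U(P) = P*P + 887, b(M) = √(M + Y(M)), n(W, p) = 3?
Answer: 9*√13/68524 ≈ 0.00047356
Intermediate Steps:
Y(I) = 8 (Y(I) = 6 - (-3 + 1) = 6 - 1*(-2) = 6 + 2 = 8)
b(M) = √(8 + M) (b(M) = √(M + 8) = √(8 + M))
U(P) = 887 + P² (U(P) = P² + 887 = 887 + P²)
((n(-7, 1)*6)*b(5))/U(-369) = ((3*6)*√(8 + 5))/(887 + (-369)²) = (18*√13)/(887 + 136161) = (18*√13)/137048 = (18*√13)*(1/137048) = 9*√13/68524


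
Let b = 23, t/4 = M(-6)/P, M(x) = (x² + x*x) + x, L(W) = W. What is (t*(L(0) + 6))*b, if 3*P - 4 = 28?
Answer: 6831/2 ≈ 3415.5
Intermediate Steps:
P = 32/3 (P = 4/3 + (⅓)*28 = 4/3 + 28/3 = 32/3 ≈ 10.667)
M(x) = x + 2*x² (M(x) = (x² + x²) + x = 2*x² + x = x + 2*x²)
t = 99/4 (t = 4*((-6*(1 + 2*(-6)))/(32/3)) = 4*(-6*(1 - 12)*(3/32)) = 4*(-6*(-11)*(3/32)) = 4*(66*(3/32)) = 4*(99/16) = 99/4 ≈ 24.750)
(t*(L(0) + 6))*b = (99*(0 + 6)/4)*23 = ((99/4)*6)*23 = (297/2)*23 = 6831/2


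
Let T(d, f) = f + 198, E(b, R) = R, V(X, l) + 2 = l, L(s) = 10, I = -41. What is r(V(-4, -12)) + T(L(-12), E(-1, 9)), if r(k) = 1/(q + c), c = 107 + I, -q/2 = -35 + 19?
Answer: 20287/98 ≈ 207.01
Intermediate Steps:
q = 32 (q = -2*(-35 + 19) = -2*(-16) = 32)
c = 66 (c = 107 - 41 = 66)
V(X, l) = -2 + l
r(k) = 1/98 (r(k) = 1/(32 + 66) = 1/98)
T(d, f) = 198 + f
r(V(-4, -12)) + T(L(-12), E(-1, 9)) = 1/98 + (198 + 9) = 1/98 + 207 = 20287/98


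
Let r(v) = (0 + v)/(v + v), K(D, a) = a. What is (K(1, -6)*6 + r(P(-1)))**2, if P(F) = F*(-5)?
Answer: 5041/4 ≈ 1260.3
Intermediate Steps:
P(F) = -5*F
r(v) = 1/2 (r(v) = v/((2*v)) = v*(1/(2*v)) = 1/2)
(K(1, -6)*6 + r(P(-1)))**2 = (-6*6 + 1/2)**2 = (-36 + 1/2)**2 = (-71/2)**2 = 5041/4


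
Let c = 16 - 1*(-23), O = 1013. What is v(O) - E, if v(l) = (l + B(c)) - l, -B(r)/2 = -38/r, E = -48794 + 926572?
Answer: -34233266/39 ≈ -8.7778e+5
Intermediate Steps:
c = 39 (c = 16 + 23 = 39)
E = 877778
B(r) = 76/r (B(r) = -(-76)/r = 76/r)
v(l) = 76/39 (v(l) = (l + 76/39) - l = (76/39 + l) - l = 76/39)
v(O) - E = 76/39 - 1*877778 = 76/39 - 877778 = -34233266/39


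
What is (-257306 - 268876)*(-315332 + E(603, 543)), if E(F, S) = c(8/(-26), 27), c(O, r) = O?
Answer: 2156988396240/13 ≈ 1.6592e+11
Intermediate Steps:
E(F, S) = -4/13 (E(F, S) = 8/(-26) = 8*(-1/26) = -4/13)
(-257306 - 268876)*(-315332 + E(603, 543)) = (-257306 - 268876)*(-315332 - 4/13) = -526182*(-4099320/13) = 2156988396240/13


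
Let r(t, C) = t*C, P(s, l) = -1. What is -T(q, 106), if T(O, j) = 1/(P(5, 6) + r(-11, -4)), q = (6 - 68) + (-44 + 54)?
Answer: -1/43 ≈ -0.023256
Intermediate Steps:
q = -52 (q = -62 + 10 = -52)
r(t, C) = C*t
T(O, j) = 1/43 (T(O, j) = 1/(-1 - 4*(-11)) = 1/(-1 + 44) = 1/43)
-T(q, 106) = -1*1/43 = -1/43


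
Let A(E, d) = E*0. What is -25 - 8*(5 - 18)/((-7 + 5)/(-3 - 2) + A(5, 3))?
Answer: 235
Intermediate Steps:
A(E, d) = 0
-25 - 8*(5 - 18)/((-7 + 5)/(-3 - 2) + A(5, 3)) = -25 - 8*(5 - 18)/((-7 + 5)/(-3 - 2) + 0) = -25 - (-104)/(-2/(-5) + 0) = -25 - (-104)/(-2*(-⅕) + 0) = -25 - (-104)/(⅖ + 0) = -25 - (-104)/⅖ = -25 - (-104)*5/2 = -25 - 8*(-65/2) = -25 + 260 = 235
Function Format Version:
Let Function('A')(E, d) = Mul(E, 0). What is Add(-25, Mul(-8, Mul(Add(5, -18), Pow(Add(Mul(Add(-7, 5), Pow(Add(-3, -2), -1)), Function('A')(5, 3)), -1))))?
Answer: 235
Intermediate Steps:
Function('A')(E, d) = 0
Add(-25, Mul(-8, Mul(Add(5, -18), Pow(Add(Mul(Add(-7, 5), Pow(Add(-3, -2), -1)), Function('A')(5, 3)), -1)))) = Add(-25, Mul(-8, Mul(Add(5, -18), Pow(Add(Mul(Add(-7, 5), Pow(Add(-3, -2), -1)), 0), -1)))) = Add(-25, Mul(-8, Mul(-13, Pow(Add(Mul(-2, Pow(-5, -1)), 0), -1)))) = Add(-25, Mul(-8, Mul(-13, Pow(Add(Mul(-2, Rational(-1, 5)), 0), -1)))) = Add(-25, Mul(-8, Mul(-13, Pow(Add(Rational(2, 5), 0), -1)))) = Add(-25, Mul(-8, Mul(-13, Pow(Rational(2, 5), -1)))) = Add(-25, Mul(-8, Mul(-13, Rational(5, 2)))) = Add(-25, Mul(-8, Rational(-65, 2))) = Add(-25, 260) = 235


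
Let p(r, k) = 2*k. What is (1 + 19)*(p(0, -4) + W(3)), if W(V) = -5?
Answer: -260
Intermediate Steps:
(1 + 19)*(p(0, -4) + W(3)) = (1 + 19)*(2*(-4) - 5) = 20*(-8 - 5) = 20*(-13) = -260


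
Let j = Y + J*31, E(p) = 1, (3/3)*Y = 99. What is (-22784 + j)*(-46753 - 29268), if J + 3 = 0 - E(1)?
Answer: 1733962989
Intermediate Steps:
Y = 99
J = -4 (J = -3 + (0 - 1*1) = -3 + (0 - 1) = -3 - 1 = -4)
j = -25 (j = 99 - 4*31 = 99 - 124 = -25)
(-22784 + j)*(-46753 - 29268) = (-22784 - 25)*(-46753 - 29268) = -22809*(-76021) = 1733962989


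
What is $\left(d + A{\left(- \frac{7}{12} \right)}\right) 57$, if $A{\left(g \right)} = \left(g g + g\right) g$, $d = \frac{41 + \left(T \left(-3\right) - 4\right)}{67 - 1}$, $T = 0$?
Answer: $\frac{253669}{6336} \approx 40.036$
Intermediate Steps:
$d = \frac{37}{66}$ ($d = \frac{41 + \left(0 \left(-3\right) - 4\right)}{67 - 1} = \frac{41 + \left(0 - 4\right)}{66} = \left(41 - 4\right) \frac{1}{66} = 37 \cdot \frac{1}{66} = \frac{37}{66} \approx 0.56061$)
$A{\left(g \right)} = g \left(g + g^{2}\right)$ ($A{\left(g \right)} = \left(g^{2} + g\right) g = \left(g + g^{2}\right) g = g \left(g + g^{2}\right)$)
$\left(d + A{\left(- \frac{7}{12} \right)}\right) 57 = \left(\frac{37}{66} + \left(- \frac{7}{12}\right)^{2} \left(1 - \frac{7}{12}\right)\right) 57 = \left(\frac{37}{66} + \frac{49}{144} \cdot \frac{5}{12}\right) 57 = \left(\frac{37}{66} + \frac{245}{1728}\right) 57 = \frac{13351}{19008} \cdot 57 = \frac{253669}{6336}$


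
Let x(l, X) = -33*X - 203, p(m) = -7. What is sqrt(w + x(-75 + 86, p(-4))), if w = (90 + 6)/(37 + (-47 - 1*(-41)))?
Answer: 2*sqrt(7471)/31 ≈ 5.5764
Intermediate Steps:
w = 96/31 (w = 96/(37 + (-47 + 41)) = 96/(37 - 6) = 96/31 ≈ 3.0968)
x(l, X) = -203 - 33*X
sqrt(w + x(-75 + 86, p(-4))) = sqrt(96/31 + (-203 - 33*(-7))) = sqrt(96/31 + (-203 + 231)) = sqrt(96/31 + 28) = sqrt(964/31) = 2*sqrt(7471)/31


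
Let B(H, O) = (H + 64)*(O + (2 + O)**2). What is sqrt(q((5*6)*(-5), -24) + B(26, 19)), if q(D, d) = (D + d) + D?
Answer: 6*sqrt(1141) ≈ 202.67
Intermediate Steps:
B(H, O) = (64 + H)*(O + (2 + O)**2)
q(D, d) = d + 2*D
sqrt(q((5*6)*(-5), -24) + B(26, 19)) = sqrt((-24 + 2*((5*6)*(-5))) + (64*19 + 64*(2 + 19)**2 + 26*19 + 26*(2 + 19)**2)) = sqrt((-24 + 2*(30*(-5))) + (1216 + 64*21**2 + 494 + 26*21**2)) = sqrt((-24 + 2*(-150)) + (1216 + 64*441 + 494 + 26*441)) = sqrt((-24 - 300) + (1216 + 28224 + 494 + 11466)) = sqrt(-324 + 41400) = sqrt(41076) = 6*sqrt(1141)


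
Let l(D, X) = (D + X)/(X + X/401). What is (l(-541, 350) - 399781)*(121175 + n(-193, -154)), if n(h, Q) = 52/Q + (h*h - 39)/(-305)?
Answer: -104860495368978401/2166780 ≈ -4.8395e+10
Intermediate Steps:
l(D, X) = 401*(D + X)/(402*X) (l(D, X) = (D + X)/(X + X*(1/401)) = (D + X)/(X + X/401) = (D + X)/((402*X/401)) = (D + X)*(401/(402*X)) = 401*(D + X)/(402*X))
n(h, Q) = 39/305 + 52/Q - h²/305 (n(h, Q) = 52/Q + (h² - 39)*(-1/305) = 52/Q + (-39 + h²)*(-1/305) = 52/Q + (39/305 - h²/305) = 39/305 + 52/Q - h²/305)
(l(-541, 350) - 399781)*(121175 + n(-193, -154)) = ((401/402)*(-541 + 350)/350 - 399781)*(121175 + (1/305)*(15860 - 1*(-154)*(-39 + (-193)²))/(-154)) = ((401/402)*(1/350)*(-191) - 399781)*(121175 + (1/305)*(-1/154)*(15860 - 1*(-154)*(-39 + 37249))) = (-76591/140700 - 399781)*(121175 + (1/305)*(-1/154)*(15860 - 1*(-154)*37210)) = -56249263291*(121175 + (1/305)*(-1/154)*(15860 + 5730340))/140700 = -56249263291*(121175 + (1/305)*(-1/154)*5746200)/140700 = -56249263291*(121175 - 9420/77)/140700 = -56249263291/140700*9321055/77 = -104860495368978401/2166780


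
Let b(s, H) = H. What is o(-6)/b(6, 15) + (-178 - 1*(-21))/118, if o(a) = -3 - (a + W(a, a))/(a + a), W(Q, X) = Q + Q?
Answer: -481/295 ≈ -1.6305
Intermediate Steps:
W(Q, X) = 2*Q
o(a) = -9/2 (o(a) = -3 - (a + 2*a)/(a + a) = -3 - 3*a/(2*a) = -3 - 3*a*1/(2*a) = -3 - 1*3/2 = -3 - 3/2 = -9/2)
o(-6)/b(6, 15) + (-178 - 1*(-21))/118 = -9/2/15 + (-178 - 1*(-21))/118 = -9/2*1/15 + (-178 + 21)*(1/118) = -3/10 - 157*1/118 = -3/10 - 157/118 = -481/295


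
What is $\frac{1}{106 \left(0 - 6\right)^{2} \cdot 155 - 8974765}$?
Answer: $- \frac{1}{8383285} \approx -1.1929 \cdot 10^{-7}$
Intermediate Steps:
$\frac{1}{106 \left(0 - 6\right)^{2} \cdot 155 - 8974765} = \frac{1}{106 \left(-6\right)^{2} \cdot 155 - 8974765} = \frac{1}{106 \cdot 36 \cdot 155 - 8974765} = \frac{1}{3816 \cdot 155 - 8974765} = \frac{1}{591480 - 8974765} = \frac{1}{-8383285} = - \frac{1}{8383285}$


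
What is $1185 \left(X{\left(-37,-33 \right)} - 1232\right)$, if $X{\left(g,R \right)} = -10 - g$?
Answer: $-1427925$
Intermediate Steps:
$1185 \left(X{\left(-37,-33 \right)} - 1232\right) = 1185 \left(\left(-10 - -37\right) - 1232\right) = 1185 \left(\left(-10 + 37\right) - 1232\right) = 1185 \left(27 - 1232\right) = 1185 \left(-1205\right) = -1427925$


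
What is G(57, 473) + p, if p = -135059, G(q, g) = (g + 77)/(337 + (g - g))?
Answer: -45514333/337 ≈ -1.3506e+5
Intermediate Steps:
G(q, g) = 77/337 + g/337 (G(q, g) = (77 + g)/(337 + 0) = (77 + g)/337 = (77 + g)*(1/337) = 77/337 + g/337)
G(57, 473) + p = (77/337 + (1/337)*473) - 135059 = (77/337 + 473/337) - 135059 = 550/337 - 135059 = -45514333/337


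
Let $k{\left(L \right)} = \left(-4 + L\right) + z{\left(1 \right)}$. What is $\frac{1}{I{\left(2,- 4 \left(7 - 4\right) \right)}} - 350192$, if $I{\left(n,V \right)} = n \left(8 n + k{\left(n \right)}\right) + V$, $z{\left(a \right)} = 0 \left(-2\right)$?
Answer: $- \frac{5603071}{16} \approx -3.5019 \cdot 10^{5}$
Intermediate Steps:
$z{\left(a \right)} = 0$
$k{\left(L \right)} = -4 + L$ ($k{\left(L \right)} = \left(-4 + L\right) + 0 = -4 + L$)
$I{\left(n,V \right)} = V + n \left(-4 + 9 n\right)$ ($I{\left(n,V \right)} = n \left(8 n + \left(-4 + n\right)\right) + V = n \left(-4 + 9 n\right) + V = V + n \left(-4 + 9 n\right)$)
$\frac{1}{I{\left(2,- 4 \left(7 - 4\right) \right)}} - 350192 = \frac{1}{- 4 \left(7 - 4\right) - 8 + 9 \cdot 2^{2}} - 350192 = \frac{1}{\left(-4\right) 3 - 8 + 9 \cdot 4} - 350192 = \frac{1}{-12 - 8 + 36} - 350192 = \frac{1}{16} - 350192 = - \frac{5603071}{16}$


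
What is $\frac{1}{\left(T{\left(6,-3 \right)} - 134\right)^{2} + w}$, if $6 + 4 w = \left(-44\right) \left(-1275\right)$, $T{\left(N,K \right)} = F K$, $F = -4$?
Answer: $\frac{2}{57815} \approx 3.4593 \cdot 10^{-5}$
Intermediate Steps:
$T{\left(N,K \right)} = - 4 K$
$w = \frac{28047}{2}$ ($w = - \frac{3}{2} + \frac{\left(-44\right) \left(-1275\right)}{4} = - \frac{3}{2} + \frac{1}{4} \cdot 56100 = - \frac{3}{2} + 14025 = \frac{28047}{2} \approx 14024.0$)
$\frac{1}{\left(T{\left(6,-3 \right)} - 134\right)^{2} + w} = \frac{1}{\left(\left(-4\right) \left(-3\right) - 134\right)^{2} + \frac{28047}{2}} = \frac{1}{\left(12 - 134\right)^{2} + \frac{28047}{2}} = \frac{1}{\left(-122\right)^{2} + \frac{28047}{2}} = \frac{1}{14884 + \frac{28047}{2}} = \frac{1}{\frac{57815}{2}} = \frac{2}{57815}$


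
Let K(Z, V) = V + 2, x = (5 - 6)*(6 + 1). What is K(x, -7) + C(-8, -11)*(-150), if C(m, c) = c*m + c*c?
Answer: -31355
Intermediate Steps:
x = -7 (x = -1*7 = -7)
K(Z, V) = 2 + V
C(m, c) = c**2 + c*m (C(m, c) = c*m + c**2 = c**2 + c*m)
K(x, -7) + C(-8, -11)*(-150) = (2 - 7) - 11*(-11 - 8)*(-150) = -5 - 11*(-19)*(-150) = -5 + 209*(-150) = -5 - 31350 = -31355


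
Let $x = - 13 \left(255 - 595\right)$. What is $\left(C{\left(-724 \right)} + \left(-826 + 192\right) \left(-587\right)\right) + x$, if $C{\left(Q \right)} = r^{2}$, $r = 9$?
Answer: $376659$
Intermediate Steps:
$C{\left(Q \right)} = 81$ ($C{\left(Q \right)} = 9^{2} = 81$)
$x = 4420$ ($x = \left(-13\right) \left(-340\right) = 4420$)
$\left(C{\left(-724 \right)} + \left(-826 + 192\right) \left(-587\right)\right) + x = \left(81 + \left(-826 + 192\right) \left(-587\right)\right) + 4420 = \left(81 - -372158\right) + 4420 = \left(81 + 372158\right) + 4420 = 372239 + 4420 = 376659$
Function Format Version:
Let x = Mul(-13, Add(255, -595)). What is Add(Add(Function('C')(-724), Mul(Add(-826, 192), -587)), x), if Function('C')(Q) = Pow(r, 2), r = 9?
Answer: 376659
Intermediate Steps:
Function('C')(Q) = 81 (Function('C')(Q) = Pow(9, 2) = 81)
x = 4420 (x = Mul(-13, -340) = 4420)
Add(Add(Function('C')(-724), Mul(Add(-826, 192), -587)), x) = Add(Add(81, Mul(Add(-826, 192), -587)), 4420) = Add(Add(81, Mul(-634, -587)), 4420) = Add(Add(81, 372158), 4420) = Add(372239, 4420) = 376659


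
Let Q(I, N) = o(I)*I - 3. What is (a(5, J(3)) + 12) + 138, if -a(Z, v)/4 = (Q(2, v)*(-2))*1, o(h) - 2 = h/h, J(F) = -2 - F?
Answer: 174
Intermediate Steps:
o(h) = 3 (o(h) = 2 + h/h = 2 + 1 = 3)
Q(I, N) = -3 + 3*I (Q(I, N) = 3*I - 3 = -3 + 3*I)
a(Z, v) = 24 (a(Z, v) = -4*(-3 + 3*2)*(-2) = -4*(-3 + 6)*(-2) = -4*3*(-2) = -(-24) = -4*(-6) = 24)
(a(5, J(3)) + 12) + 138 = (24 + 12) + 138 = 36 + 138 = 174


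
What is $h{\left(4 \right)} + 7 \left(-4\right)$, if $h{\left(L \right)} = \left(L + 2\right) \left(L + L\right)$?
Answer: $20$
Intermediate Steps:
$h{\left(L \right)} = 2 L \left(2 + L\right)$ ($h{\left(L \right)} = \left(2 + L\right) 2 L = 2 L \left(2 + L\right)$)
$h{\left(4 \right)} + 7 \left(-4\right) = 2 \cdot 4 \left(2 + 4\right) + 7 \left(-4\right) = 2 \cdot 4 \cdot 6 - 28 = 48 - 28 = 20$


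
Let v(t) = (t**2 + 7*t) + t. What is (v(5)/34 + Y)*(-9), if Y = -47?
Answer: 13797/34 ≈ 405.79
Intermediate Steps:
v(t) = t**2 + 8*t
(v(5)/34 + Y)*(-9) = ((5*(8 + 5))/34 - 47)*(-9) = ((5*13)*(1/34) - 47)*(-9) = (65*(1/34) - 47)*(-9) = (65/34 - 47)*(-9) = -1533/34*(-9) = 13797/34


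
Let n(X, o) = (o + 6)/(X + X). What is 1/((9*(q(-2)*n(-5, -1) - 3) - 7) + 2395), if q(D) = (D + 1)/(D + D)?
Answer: 8/18879 ≈ 0.00042375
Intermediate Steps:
q(D) = (1 + D)/(2*D) (q(D) = (1 + D)/((2*D)) = (1 + D)*(1/(2*D)) = (1 + D)/(2*D))
n(X, o) = (6 + o)/(2*X) (n(X, o) = (6 + o)/((2*X)) = (6 + o)*(1/(2*X)) = (6 + o)/(2*X))
1/((9*(q(-2)*n(-5, -1) - 3) - 7) + 2395) = 1/((9*(((½)*(1 - 2)/(-2))*((½)*(6 - 1)/(-5)) - 3) - 7) + 2395) = 1/((9*(((½)*(-½)*(-1))*((½)*(-⅕)*5) - 3) - 7) + 2395) = 1/((9*((¼)*(-½) - 3) - 7) + 2395) = 1/((9*(-⅛ - 3) - 7) + 2395) = 1/((9*(-25/8) - 7) + 2395) = 1/((-225/8 - 7) + 2395) = 1/(-281/8 + 2395) = 1/(18879/8) = 8/18879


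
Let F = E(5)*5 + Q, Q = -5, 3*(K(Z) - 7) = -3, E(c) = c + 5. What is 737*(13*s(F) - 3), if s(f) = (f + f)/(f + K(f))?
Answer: 249843/17 ≈ 14697.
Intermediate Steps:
E(c) = 5 + c
K(Z) = 6 (K(Z) = 7 + (⅓)*(-3) = 7 - 1 = 6)
F = 45 (F = (5 + 5)*5 - 5 = 10*5 - 5 = 50 - 5 = 45)
s(f) = 2*f/(6 + f) (s(f) = (f + f)/(f + 6) = (2*f)/(6 + f) = 2*f/(6 + f))
737*(13*s(F) - 3) = 737*(13*(2*45/(6 + 45)) - 3) = 737*(13*(2*45/51) - 3) = 737*(13*(2*45*(1/51)) - 3) = 737*(13*(30/17) - 3) = 737*(390/17 - 3) = 737*(339/17) = 249843/17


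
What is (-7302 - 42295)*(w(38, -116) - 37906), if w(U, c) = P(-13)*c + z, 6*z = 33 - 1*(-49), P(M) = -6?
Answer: 5534479633/3 ≈ 1.8448e+9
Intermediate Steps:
z = 41/3 (z = (33 - 1*(-49))/6 = (33 + 49)/6 = (⅙)*82 = 41/3 ≈ 13.667)
w(U, c) = 41/3 - 6*c (w(U, c) = -6*c + 41/3 = 41/3 - 6*c)
(-7302 - 42295)*(w(38, -116) - 37906) = (-7302 - 42295)*((41/3 - 6*(-116)) - 37906) = -49597*((41/3 + 696) - 37906) = -49597*(2129/3 - 37906) = -49597*(-111589/3) = 5534479633/3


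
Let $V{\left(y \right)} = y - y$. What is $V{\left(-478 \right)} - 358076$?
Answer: $-358076$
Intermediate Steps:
$V{\left(y \right)} = 0$
$V{\left(-478 \right)} - 358076 = 0 - 358076 = -358076$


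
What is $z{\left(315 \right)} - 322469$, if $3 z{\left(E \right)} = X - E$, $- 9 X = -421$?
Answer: $- \frac{8709077}{27} \approx -3.2256 \cdot 10^{5}$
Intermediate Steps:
$X = \frac{421}{9}$ ($X = \left(- \frac{1}{9}\right) \left(-421\right) = \frac{421}{9} \approx 46.778$)
$z{\left(E \right)} = \frac{421}{27} - \frac{E}{3}$ ($z{\left(E \right)} = \frac{\frac{421}{9} - E}{3} = \frac{421}{27} - \frac{E}{3}$)
$z{\left(315 \right)} - 322469 = \left(\frac{421}{27} - 105\right) - 322469 = - \frac{2414}{27} - 322469 = - \frac{8709077}{27}$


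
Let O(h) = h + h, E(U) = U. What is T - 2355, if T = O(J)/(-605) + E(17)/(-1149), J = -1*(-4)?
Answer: -1637085952/695145 ≈ -2355.0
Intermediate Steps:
J = 4
O(h) = 2*h
T = -19477/695145 (T = (2*4)/(-605) + 17/(-1149) = 8*(-1/605) + 17*(-1/1149) = -8/605 - 17/1149 = -19477/695145 ≈ -0.028019)
T - 2355 = -19477/695145 - 2355 = -1637085952/695145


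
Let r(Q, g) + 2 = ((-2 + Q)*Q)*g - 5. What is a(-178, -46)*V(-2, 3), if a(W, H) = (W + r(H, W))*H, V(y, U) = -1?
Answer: -18087614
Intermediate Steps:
r(Q, g) = -7 + Q*g*(-2 + Q) (r(Q, g) = -2 + (((-2 + Q)*Q)*g - 5) = -2 + ((Q*(-2 + Q))*g - 5) = -2 + (Q*g*(-2 + Q) - 5) = -2 + (-5 + Q*g*(-2 + Q)) = -7 + Q*g*(-2 + Q))
a(W, H) = H*(-7 + W + W*H² - 2*H*W) (a(W, H) = (W + (-7 + W*H² - 2*H*W))*H = (-7 + W + W*H² - 2*H*W)*H = H*(-7 + W + W*H² - 2*H*W))
a(-178, -46)*V(-2, 3) = -46*(-7 - 178 - 178*(-46)² - 2*(-46)*(-178))*(-1) = -46*(-7 - 178 - 178*2116 - 16376)*(-1) = -46*(-7 - 178 - 376648 - 16376)*(-1) = -46*(-393209)*(-1) = 18087614*(-1) = -18087614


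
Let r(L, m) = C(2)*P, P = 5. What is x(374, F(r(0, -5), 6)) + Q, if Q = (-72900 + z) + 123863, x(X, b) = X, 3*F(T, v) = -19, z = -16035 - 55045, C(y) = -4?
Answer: -19743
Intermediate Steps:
z = -71080
r(L, m) = -20 (r(L, m) = -4*5 = -20)
F(T, v) = -19/3 (F(T, v) = (⅓)*(-19) = -19/3)
Q = -20117 (Q = (-72900 - 71080) + 123863 = -143980 + 123863 = -20117)
x(374, F(r(0, -5), 6)) + Q = 374 - 20117 = -19743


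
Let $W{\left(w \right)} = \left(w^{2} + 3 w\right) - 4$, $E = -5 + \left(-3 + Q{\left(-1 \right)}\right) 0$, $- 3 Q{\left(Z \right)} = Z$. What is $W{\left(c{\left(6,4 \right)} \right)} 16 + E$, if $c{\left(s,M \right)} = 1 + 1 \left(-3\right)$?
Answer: $-101$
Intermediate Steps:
$Q{\left(Z \right)} = - \frac{Z}{3}$
$c{\left(s,M \right)} = -2$ ($c{\left(s,M \right)} = 1 - 3 = -2$)
$E = -5$ ($E = -5 + \left(-3 - - \frac{1}{3}\right) 0 = -5 + \left(-3 + \frac{1}{3}\right) 0 = -5 - 0 = -5 + 0 = -5$)
$W{\left(w \right)} = -4 + w^{2} + 3 w$
$W{\left(c{\left(6,4 \right)} \right)} 16 + E = \left(-4 + \left(-2\right)^{2} + 3 \left(-2\right)\right) 16 - 5 = \left(-4 + 4 - 6\right) 16 - 5 = \left(-6\right) 16 - 5 = -96 - 5 = -101$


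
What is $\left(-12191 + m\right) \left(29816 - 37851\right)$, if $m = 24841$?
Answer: $-101642750$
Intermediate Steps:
$\left(-12191 + m\right) \left(29816 - 37851\right) = \left(-12191 + 24841\right) \left(29816 - 37851\right) = 12650 \left(-8035\right) = -101642750$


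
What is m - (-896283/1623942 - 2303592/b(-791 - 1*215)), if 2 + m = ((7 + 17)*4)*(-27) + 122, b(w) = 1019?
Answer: -38760535535/183866322 ≈ -210.81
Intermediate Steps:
m = -2472 (m = -2 + (((7 + 17)*4)*(-27) + 122) = -2 + ((24*4)*(-27) + 122) = -2 + (96*(-27) + 122) = -2 + (-2592 + 122) = -2 - 2470 = -2472)
m - (-896283/1623942 - 2303592/b(-791 - 1*215)) = -2472 - (-896283/1623942 - 2303592/1019) = -2472 - (-896283*1/1623942 - 2303592*1/1019) = -2472 - (-99587/180438 - 2303592/1019) = -2472 - 1*(-415757012449/183866322) = -2472 + 415757012449/183866322 = -38760535535/183866322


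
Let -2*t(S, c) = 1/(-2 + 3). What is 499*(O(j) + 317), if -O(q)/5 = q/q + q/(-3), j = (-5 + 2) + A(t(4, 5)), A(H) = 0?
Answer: 153193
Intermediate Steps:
t(S, c) = -½ (t(S, c) = -1/(2*(-2 + 3)) = -½/1 = -½*1 = -½)
j = -3 (j = (-5 + 2) + 0 = -3 + 0 = -3)
O(q) = -5 + 5*q/3 (O(q) = -5*(q/q + q/(-3)) = -5*(1 + q*(-⅓)) = -5*(1 - q/3) = -5 + 5*q/3)
499*(O(j) + 317) = 499*((-5 + (5/3)*(-3)) + 317) = 499*((-5 - 5) + 317) = 499*(-10 + 317) = 499*307 = 153193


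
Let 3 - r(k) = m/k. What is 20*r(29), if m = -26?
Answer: 2260/29 ≈ 77.931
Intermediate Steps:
r(k) = 3 + 26/k (r(k) = 3 - (-26)/k = 3 + 26/k)
20*r(29) = 20*(3 + 26/29) = 20*(113/29) = 2260/29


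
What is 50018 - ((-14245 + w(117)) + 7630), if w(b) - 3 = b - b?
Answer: 56630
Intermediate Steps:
w(b) = 3 (w(b) = 3 + (b - b) = 3 + 0 = 3)
50018 - ((-14245 + w(117)) + 7630) = 50018 - ((-14245 + 3) + 7630) = 50018 - (-14242 + 7630) = 50018 - 1*(-6612) = 50018 + 6612 = 56630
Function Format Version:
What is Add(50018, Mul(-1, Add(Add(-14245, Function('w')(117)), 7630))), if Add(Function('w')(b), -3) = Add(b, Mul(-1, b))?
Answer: 56630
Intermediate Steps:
Function('w')(b) = 3 (Function('w')(b) = Add(3, Add(b, Mul(-1, b))) = Add(3, 0) = 3)
Add(50018, Mul(-1, Add(Add(-14245, Function('w')(117)), 7630))) = Add(50018, Mul(-1, Add(Add(-14245, 3), 7630))) = Add(50018, Mul(-1, Add(-14242, 7630))) = Add(50018, Mul(-1, -6612)) = Add(50018, 6612) = 56630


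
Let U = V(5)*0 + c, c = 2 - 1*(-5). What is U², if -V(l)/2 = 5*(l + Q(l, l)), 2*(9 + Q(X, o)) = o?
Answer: 49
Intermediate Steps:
c = 7 (c = 2 + 5 = 7)
Q(X, o) = -9 + o/2
V(l) = 90 - 15*l (V(l) = -10*(l + (-9 + l/2)) = -10*(-9 + 3*l/2) = -2*(-45 + 15*l/2) = 90 - 15*l)
U = 7 (U = (90 - 15*5)*0 + 7 = (90 - 75)*0 + 7 = 15*0 + 7 = 0 + 7 = 7)
U² = 7² = 49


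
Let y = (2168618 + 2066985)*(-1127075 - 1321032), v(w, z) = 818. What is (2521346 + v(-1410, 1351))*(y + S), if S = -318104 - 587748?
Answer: -26152848824621243172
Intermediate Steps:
S = -905852
y = -10369209353521 (y = 4235603*(-2448107) = -10369209353521)
(2521346 + v(-1410, 1351))*(y + S) = (2521346 + 818)*(-10369209353521 - 905852) = 2522164*(-10369210259373) = -26152848824621243172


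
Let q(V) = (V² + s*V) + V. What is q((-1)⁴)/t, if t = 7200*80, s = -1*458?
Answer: -19/24000 ≈ -0.00079167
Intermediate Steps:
s = -458
t = 576000
q(V) = V² - 457*V (q(V) = (V² - 458*V) + V = V² - 457*V)
q((-1)⁴)/t = ((-1)⁴*(-457 + (-1)⁴))/576000 = (1*(-457 + 1))*(1/576000) = (1*(-456))*(1/576000) = -456*1/576000 = -19/24000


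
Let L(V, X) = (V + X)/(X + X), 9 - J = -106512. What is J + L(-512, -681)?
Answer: 145082795/1362 ≈ 1.0652e+5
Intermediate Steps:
J = 106521 (J = 9 - 1*(-106512) = 9 + 106512 = 106521)
L(V, X) = (V + X)/(2*X) (L(V, X) = (V + X)/((2*X)) = (V + X)*(1/(2*X)) = (V + X)/(2*X))
J + L(-512, -681) = 106521 + (½)*(-512 - 681)/(-681) = 106521 + (½)*(-1/681)*(-1193) = 106521 + 1193/1362 = 145082795/1362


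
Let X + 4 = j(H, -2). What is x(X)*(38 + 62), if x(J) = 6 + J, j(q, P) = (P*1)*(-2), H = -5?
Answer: 600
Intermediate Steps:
j(q, P) = -2*P (j(q, P) = P*(-2) = -2*P)
X = 0 (X = -4 - 2*(-2) = -4 + 4 = 0)
x(X)*(38 + 62) = (6 + 0)*(38 + 62) = 6*100 = 600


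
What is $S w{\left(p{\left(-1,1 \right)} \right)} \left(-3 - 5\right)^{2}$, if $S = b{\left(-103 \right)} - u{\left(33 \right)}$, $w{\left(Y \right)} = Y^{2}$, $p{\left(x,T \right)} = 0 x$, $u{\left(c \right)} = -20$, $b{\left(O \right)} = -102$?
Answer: $0$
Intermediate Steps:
$p{\left(x,T \right)} = 0$
$S = -82$ ($S = -102 - -20 = -102 + 20 = -82$)
$S w{\left(p{\left(-1,1 \right)} \right)} \left(-3 - 5\right)^{2} = - 82 \cdot 0^{2} \left(-3 - 5\right)^{2} = \left(-82\right) 0 \left(-8\right)^{2} = 0 \cdot 64 = 0$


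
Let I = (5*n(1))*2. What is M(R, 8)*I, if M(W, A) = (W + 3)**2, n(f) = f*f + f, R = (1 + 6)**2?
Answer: 54080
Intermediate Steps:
R = 49 (R = 7**2 = 49)
n(f) = f + f**2 (n(f) = f**2 + f = f + f**2)
M(W, A) = (3 + W)**2
I = 20 (I = (5*(1*(1 + 1)))*2 = (5*(1*2))*2 = (5*2)*2 = 10*2 = 20)
M(R, 8)*I = (3 + 49)**2*20 = 52**2*20 = 2704*20 = 54080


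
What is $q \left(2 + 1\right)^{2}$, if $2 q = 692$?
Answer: $3114$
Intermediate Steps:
$q = 346$ ($q = \frac{1}{2} \cdot 692 = 346$)
$q \left(2 + 1\right)^{2} = 346 \left(2 + 1\right)^{2} = 346 \cdot 3^{2} = 346 \cdot 9 = 3114$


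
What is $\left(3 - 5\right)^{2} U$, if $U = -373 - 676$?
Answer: $-4196$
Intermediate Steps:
$U = -1049$ ($U = -373 - 676 = -1049$)
$\left(3 - 5\right)^{2} U = \left(3 - 5\right)^{2} \left(-1049\right) = \left(-2\right)^{2} \left(-1049\right) = 4 \left(-1049\right) = -4196$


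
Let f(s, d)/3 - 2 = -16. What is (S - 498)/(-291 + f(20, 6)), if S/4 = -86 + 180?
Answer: 122/333 ≈ 0.36637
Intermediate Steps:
S = 376 (S = 4*(-86 + 180) = 4*94 = 376)
f(s, d) = -42 (f(s, d) = 6 + 3*(-16) = 6 - 48 = -42)
(S - 498)/(-291 + f(20, 6)) = (376 - 498)/(-291 - 42) = -122/(-333) = -122*(-1/333) = 122/333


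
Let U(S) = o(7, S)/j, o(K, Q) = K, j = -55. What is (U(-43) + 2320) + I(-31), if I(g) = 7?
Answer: 127978/55 ≈ 2326.9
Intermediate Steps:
U(S) = -7/55 (U(S) = 7/(-55) = 7*(-1/55) = -7/55)
(U(-43) + 2320) + I(-31) = (-7/55 + 2320) + 7 = 127593/55 + 7 = 127978/55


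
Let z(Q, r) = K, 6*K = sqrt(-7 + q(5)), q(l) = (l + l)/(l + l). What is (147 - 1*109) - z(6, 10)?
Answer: 38 - I*sqrt(6)/6 ≈ 38.0 - 0.40825*I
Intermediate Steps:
q(l) = 1 (q(l) = (2*l)/((2*l)) = (2*l)*(1/(2*l)) = 1)
K = I*sqrt(6)/6 (K = sqrt(-7 + 1)/6 = sqrt(-6)/6 = (I*sqrt(6))/6 = I*sqrt(6)/6 ≈ 0.40825*I)
z(Q, r) = I*sqrt(6)/6
(147 - 1*109) - z(6, 10) = (147 - 1*109) - I*sqrt(6)/6 = (147 - 109) - I*sqrt(6)/6 = 38 - I*sqrt(6)/6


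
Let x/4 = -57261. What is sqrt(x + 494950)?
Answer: sqrt(265906) ≈ 515.66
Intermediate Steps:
x = -229044 (x = 4*(-57261) = -229044)
sqrt(x + 494950) = sqrt(-229044 + 494950) = sqrt(265906)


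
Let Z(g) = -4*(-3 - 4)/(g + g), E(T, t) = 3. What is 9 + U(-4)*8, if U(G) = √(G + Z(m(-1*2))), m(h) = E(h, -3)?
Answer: 9 + 8*√6/3 ≈ 15.532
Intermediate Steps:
m(h) = 3
Z(g) = 14/g (Z(g) = -(-28)/(2*g) = -(-28)*1/(2*g) = -(-14)/g = 14/g)
U(G) = √(14/3 + G) (U(G) = √(G + 14/3) = √(14/3 + G))
9 + U(-4)*8 = 9 + (√(42 + 9*(-4))/3)*8 = 9 + (√(42 - 36)/3)*8 = 9 + (√6/3)*8 = 9 + 8*√6/3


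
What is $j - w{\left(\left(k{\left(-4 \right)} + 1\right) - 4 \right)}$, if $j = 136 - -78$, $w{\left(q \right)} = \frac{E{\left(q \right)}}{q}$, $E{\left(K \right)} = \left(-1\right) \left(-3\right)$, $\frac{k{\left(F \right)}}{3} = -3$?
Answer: $\frac{857}{4} \approx 214.25$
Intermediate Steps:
$k{\left(F \right)} = -9$ ($k{\left(F \right)} = 3 \left(-3\right) = -9$)
$E{\left(K \right)} = 3$
$w{\left(q \right)} = \frac{3}{q}$
$j = 214$ ($j = 136 + 78 = 214$)
$j - w{\left(\left(k{\left(-4 \right)} + 1\right) - 4 \right)} = 214 - \frac{3}{\left(-9 + 1\right) - 4} = 214 - \frac{3}{-8 - 4} = 214 - \frac{3}{-12} = 214 - 3 \left(- \frac{1}{12}\right) = 214 - - \frac{1}{4} = 214 + \frac{1}{4} = \frac{857}{4}$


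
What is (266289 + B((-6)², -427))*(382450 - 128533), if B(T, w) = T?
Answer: 67624445025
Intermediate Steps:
(266289 + B((-6)², -427))*(382450 - 128533) = (266289 + (-6)²)*(382450 - 128533) = (266289 + 36)*253917 = 266325*253917 = 67624445025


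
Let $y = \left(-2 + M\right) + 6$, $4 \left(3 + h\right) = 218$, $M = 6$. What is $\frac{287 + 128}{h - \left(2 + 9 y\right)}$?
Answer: $- \frac{830}{81} \approx -10.247$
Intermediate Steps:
$h = \frac{103}{2}$ ($h = -3 + \frac{1}{4} \cdot 218 = -3 + \frac{109}{2} = \frac{103}{2} \approx 51.5$)
$y = 10$ ($y = \left(-2 + 6\right) + 6 = 4 + 6 = 10$)
$\frac{287 + 128}{h - \left(2 + 9 y\right)} = \frac{287 + 128}{\frac{103}{2} - 92} = \frac{415}{\frac{103}{2} - 92} = \frac{415}{- \frac{81}{2}} = 415 \left(- \frac{2}{81}\right) = - \frac{830}{81}$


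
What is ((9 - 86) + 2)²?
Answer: 5625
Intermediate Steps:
((9 - 86) + 2)² = (-77 + 2)² = (-75)² = 5625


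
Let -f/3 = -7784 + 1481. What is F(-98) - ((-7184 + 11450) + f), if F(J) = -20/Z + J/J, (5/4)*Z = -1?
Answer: -23149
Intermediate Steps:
Z = -⅘ (Z = (⅘)*(-1) = -⅘ ≈ -0.80000)
f = 18909 (f = -3*(-7784 + 1481) = -3*(-6303) = 18909)
F(J) = 26 (F(J) = -20/(-⅘) + J/J = -20*(-5/4) + 1 = 25 + 1 = 26)
F(-98) - ((-7184 + 11450) + f) = 26 - ((-7184 + 11450) + 18909) = 26 - (4266 + 18909) = 26 - 1*23175 = 26 - 23175 = -23149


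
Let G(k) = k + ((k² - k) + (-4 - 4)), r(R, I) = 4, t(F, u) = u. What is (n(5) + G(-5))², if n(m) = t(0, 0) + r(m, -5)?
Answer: 441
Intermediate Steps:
G(k) = -8 + k² (G(k) = k + ((k² - k) - 8) = k + (-8 + k² - k) = -8 + k²)
n(m) = 4 (n(m) = 0 + 4 = 4)
(n(5) + G(-5))² = (4 + (-8 + (-5)²))² = (4 + (-8 + 25))² = (4 + 17)² = 21² = 441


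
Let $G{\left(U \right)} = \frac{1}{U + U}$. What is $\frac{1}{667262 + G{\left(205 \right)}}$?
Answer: $\frac{410}{273577421} \approx 1.4987 \cdot 10^{-6}$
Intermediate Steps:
$G{\left(U \right)} = \frac{1}{2 U}$
$\frac{1}{667262 + G{\left(205 \right)}} = \frac{1}{667262 + \frac{1}{2 \cdot 205}} = \frac{1}{667262 + \frac{1}{2} \cdot \frac{1}{205}} = \frac{1}{667262 + \frac{1}{410}} = \frac{1}{\frac{273577421}{410}} = \frac{410}{273577421}$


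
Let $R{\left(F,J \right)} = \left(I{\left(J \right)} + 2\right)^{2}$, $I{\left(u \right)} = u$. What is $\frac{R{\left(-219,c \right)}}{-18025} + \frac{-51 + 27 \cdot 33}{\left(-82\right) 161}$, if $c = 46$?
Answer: $- \frac{3254172}{16997575} \approx -0.19145$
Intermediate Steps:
$R{\left(F,J \right)} = \left(2 + J\right)^{2}$ ($R{\left(F,J \right)} = \left(J + 2\right)^{2} = \left(2 + J\right)^{2}$)
$\frac{R{\left(-219,c \right)}}{-18025} + \frac{-51 + 27 \cdot 33}{\left(-82\right) 161} = \frac{\left(2 + 46\right)^{2}}{-18025} + \frac{-51 + 27 \cdot 33}{\left(-82\right) 161} = 48^{2} \left(- \frac{1}{18025}\right) + \frac{-51 + 891}{-13202} = 2304 \left(- \frac{1}{18025}\right) + 840 \left(- \frac{1}{13202}\right) = - \frac{2304}{18025} - \frac{60}{943} = - \frac{3254172}{16997575}$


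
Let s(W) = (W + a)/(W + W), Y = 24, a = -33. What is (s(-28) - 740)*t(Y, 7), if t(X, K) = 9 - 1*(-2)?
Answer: -455169/56 ≈ -8128.0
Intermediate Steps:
t(X, K) = 11 (t(X, K) = 9 + 2 = 11)
s(W) = (-33 + W)/(2*W) (s(W) = (W - 33)/(W + W) = (-33 + W)/((2*W)) = (-33 + W)*(1/(2*W)) = (-33 + W)/(2*W))
(s(-28) - 740)*t(Y, 7) = ((½)*(-33 - 28)/(-28) - 740)*11 = ((½)*(-1/28)*(-61) - 740)*11 = (61/56 - 740)*11 = -41379/56*11 = -455169/56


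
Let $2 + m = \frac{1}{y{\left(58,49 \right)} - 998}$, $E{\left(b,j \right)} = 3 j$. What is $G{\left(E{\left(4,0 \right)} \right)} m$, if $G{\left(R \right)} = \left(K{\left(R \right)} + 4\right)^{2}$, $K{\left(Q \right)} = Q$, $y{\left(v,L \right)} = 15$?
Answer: $- \frac{31472}{983} \approx -32.016$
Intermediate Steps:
$G{\left(R \right)} = \left(4 + R\right)^{2}$ ($G{\left(R \right)} = \left(R + 4\right)^{2} = \left(4 + R\right)^{2}$)
$m = - \frac{1967}{983}$ ($m = -2 + \frac{1}{15 - 998} = -2 + \frac{1}{-983} = -2 - \frac{1}{983} = - \frac{1967}{983} \approx -2.001$)
$G{\left(E{\left(4,0 \right)} \right)} m = \left(4 + 3 \cdot 0\right)^{2} \left(- \frac{1967}{983}\right) = \left(4 + 0\right)^{2} \left(- \frac{1967}{983}\right) = 4^{2} \left(- \frac{1967}{983}\right) = 16 \left(- \frac{1967}{983}\right) = - \frac{31472}{983}$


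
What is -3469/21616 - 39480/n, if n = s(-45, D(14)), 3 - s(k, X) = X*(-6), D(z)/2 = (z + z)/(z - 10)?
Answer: -284567161/626864 ≈ -453.95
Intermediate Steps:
D(z) = 4*z/(-10 + z) (D(z) = 2*((z + z)/(z - 10)) = 2*((2*z)/(-10 + z)) = 2*(2*z/(-10 + z)) = 4*z/(-10 + z))
s(k, X) = 3 + 6*X (s(k, X) = 3 - X*(-6) = 3 - (-6)*X = 3 + 6*X)
n = 87 (n = 3 + 6*(4*14/(-10 + 14)) = 3 + 6*(4*14/4) = 3 + 6*(4*14*(¼)) = 3 + 6*14 = 3 + 84 = 87)
-3469/21616 - 39480/n = -3469/21616 - 39480/87 = -3469*1/21616 - 39480*1/87 = -3469/21616 - 13160/29 = -284567161/626864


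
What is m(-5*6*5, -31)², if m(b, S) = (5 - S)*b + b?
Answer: 30802500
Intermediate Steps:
m(b, S) = b + b*(5 - S) (m(b, S) = b*(5 - S) + b = b + b*(5 - S))
m(-5*6*5, -31)² = ((-5*6*5)*(6 - 1*(-31)))² = ((-30*5)*(6 + 31))² = (-150*37)² = (-5550)² = 30802500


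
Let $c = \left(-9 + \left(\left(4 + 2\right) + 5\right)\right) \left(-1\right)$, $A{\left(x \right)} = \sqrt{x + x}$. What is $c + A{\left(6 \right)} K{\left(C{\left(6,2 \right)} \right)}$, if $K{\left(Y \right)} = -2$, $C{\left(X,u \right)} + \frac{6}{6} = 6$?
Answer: $-2 - 4 \sqrt{3} \approx -8.9282$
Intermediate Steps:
$C{\left(X,u \right)} = 5$ ($C{\left(X,u \right)} = -1 + 6 = 5$)
$A{\left(x \right)} = \sqrt{2} \sqrt{x}$ ($A{\left(x \right)} = \sqrt{2 x} = \sqrt{2} \sqrt{x}$)
$c = -2$ ($c = \left(-9 + \left(6 + 5\right)\right) \left(-1\right) = \left(-9 + 11\right) \left(-1\right) = 2 \left(-1\right) = -2$)
$c + A{\left(6 \right)} K{\left(C{\left(6,2 \right)} \right)} = -2 + \sqrt{2} \sqrt{6} \left(-2\right) = -2 + 2 \sqrt{3} \left(-2\right) = -2 - 4 \sqrt{3}$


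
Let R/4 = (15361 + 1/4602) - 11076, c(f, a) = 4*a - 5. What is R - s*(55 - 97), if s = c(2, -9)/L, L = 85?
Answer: 3348364748/195585 ≈ 17120.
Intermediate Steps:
c(f, a) = -5 + 4*a
s = -41/85 (s = (-5 + 4*(-9))/85 = (-5 - 36)*(1/85) = -41*1/85 = -41/85 ≈ -0.48235)
R = 39439142/2301 (R = 4*((15361 + 1/4602) - 11076) = 4*(70691323/4602 - 11076) = 4*(19719571/4602) = 39439142/2301 ≈ 17140.)
R - s*(55 - 97) = 39439142/2301 - (-41)*(55 - 97)/85 = 39439142/2301 - (-41)*(-42)/85 = 39439142/2301 - 1*1722/85 = 39439142/2301 - 1722/85 = 3348364748/195585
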